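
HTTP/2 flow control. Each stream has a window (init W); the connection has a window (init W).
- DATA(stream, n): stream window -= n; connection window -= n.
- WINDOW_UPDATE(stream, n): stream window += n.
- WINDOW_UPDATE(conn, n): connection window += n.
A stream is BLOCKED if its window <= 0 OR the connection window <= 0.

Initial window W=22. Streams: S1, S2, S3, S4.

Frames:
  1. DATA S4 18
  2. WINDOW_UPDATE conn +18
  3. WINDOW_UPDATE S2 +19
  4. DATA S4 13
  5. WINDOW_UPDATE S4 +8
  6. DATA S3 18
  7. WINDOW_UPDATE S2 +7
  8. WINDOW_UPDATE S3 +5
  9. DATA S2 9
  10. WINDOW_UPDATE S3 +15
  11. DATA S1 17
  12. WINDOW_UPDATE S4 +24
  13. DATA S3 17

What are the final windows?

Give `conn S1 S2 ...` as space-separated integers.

Op 1: conn=4 S1=22 S2=22 S3=22 S4=4 blocked=[]
Op 2: conn=22 S1=22 S2=22 S3=22 S4=4 blocked=[]
Op 3: conn=22 S1=22 S2=41 S3=22 S4=4 blocked=[]
Op 4: conn=9 S1=22 S2=41 S3=22 S4=-9 blocked=[4]
Op 5: conn=9 S1=22 S2=41 S3=22 S4=-1 blocked=[4]
Op 6: conn=-9 S1=22 S2=41 S3=4 S4=-1 blocked=[1, 2, 3, 4]
Op 7: conn=-9 S1=22 S2=48 S3=4 S4=-1 blocked=[1, 2, 3, 4]
Op 8: conn=-9 S1=22 S2=48 S3=9 S4=-1 blocked=[1, 2, 3, 4]
Op 9: conn=-18 S1=22 S2=39 S3=9 S4=-1 blocked=[1, 2, 3, 4]
Op 10: conn=-18 S1=22 S2=39 S3=24 S4=-1 blocked=[1, 2, 3, 4]
Op 11: conn=-35 S1=5 S2=39 S3=24 S4=-1 blocked=[1, 2, 3, 4]
Op 12: conn=-35 S1=5 S2=39 S3=24 S4=23 blocked=[1, 2, 3, 4]
Op 13: conn=-52 S1=5 S2=39 S3=7 S4=23 blocked=[1, 2, 3, 4]

Answer: -52 5 39 7 23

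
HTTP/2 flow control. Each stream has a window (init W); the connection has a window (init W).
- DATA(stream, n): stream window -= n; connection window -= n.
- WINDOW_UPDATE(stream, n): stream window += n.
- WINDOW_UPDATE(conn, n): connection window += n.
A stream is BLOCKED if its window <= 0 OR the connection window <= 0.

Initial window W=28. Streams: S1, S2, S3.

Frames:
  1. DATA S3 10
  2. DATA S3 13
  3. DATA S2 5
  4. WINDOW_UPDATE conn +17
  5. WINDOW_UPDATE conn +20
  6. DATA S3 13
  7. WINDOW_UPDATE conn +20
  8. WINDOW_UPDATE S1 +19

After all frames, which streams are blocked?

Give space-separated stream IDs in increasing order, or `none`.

Answer: S3

Derivation:
Op 1: conn=18 S1=28 S2=28 S3=18 blocked=[]
Op 2: conn=5 S1=28 S2=28 S3=5 blocked=[]
Op 3: conn=0 S1=28 S2=23 S3=5 blocked=[1, 2, 3]
Op 4: conn=17 S1=28 S2=23 S3=5 blocked=[]
Op 5: conn=37 S1=28 S2=23 S3=5 blocked=[]
Op 6: conn=24 S1=28 S2=23 S3=-8 blocked=[3]
Op 7: conn=44 S1=28 S2=23 S3=-8 blocked=[3]
Op 8: conn=44 S1=47 S2=23 S3=-8 blocked=[3]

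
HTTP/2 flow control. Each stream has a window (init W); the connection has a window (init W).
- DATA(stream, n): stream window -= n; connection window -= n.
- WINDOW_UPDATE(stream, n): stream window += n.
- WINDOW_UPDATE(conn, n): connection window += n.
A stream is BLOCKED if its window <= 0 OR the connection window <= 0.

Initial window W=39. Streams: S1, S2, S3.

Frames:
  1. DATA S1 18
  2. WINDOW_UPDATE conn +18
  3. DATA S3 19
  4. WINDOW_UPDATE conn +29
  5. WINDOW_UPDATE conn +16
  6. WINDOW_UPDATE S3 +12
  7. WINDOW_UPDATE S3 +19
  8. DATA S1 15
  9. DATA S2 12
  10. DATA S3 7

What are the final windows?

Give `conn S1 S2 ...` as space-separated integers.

Answer: 31 6 27 44

Derivation:
Op 1: conn=21 S1=21 S2=39 S3=39 blocked=[]
Op 2: conn=39 S1=21 S2=39 S3=39 blocked=[]
Op 3: conn=20 S1=21 S2=39 S3=20 blocked=[]
Op 4: conn=49 S1=21 S2=39 S3=20 blocked=[]
Op 5: conn=65 S1=21 S2=39 S3=20 blocked=[]
Op 6: conn=65 S1=21 S2=39 S3=32 blocked=[]
Op 7: conn=65 S1=21 S2=39 S3=51 blocked=[]
Op 8: conn=50 S1=6 S2=39 S3=51 blocked=[]
Op 9: conn=38 S1=6 S2=27 S3=51 blocked=[]
Op 10: conn=31 S1=6 S2=27 S3=44 blocked=[]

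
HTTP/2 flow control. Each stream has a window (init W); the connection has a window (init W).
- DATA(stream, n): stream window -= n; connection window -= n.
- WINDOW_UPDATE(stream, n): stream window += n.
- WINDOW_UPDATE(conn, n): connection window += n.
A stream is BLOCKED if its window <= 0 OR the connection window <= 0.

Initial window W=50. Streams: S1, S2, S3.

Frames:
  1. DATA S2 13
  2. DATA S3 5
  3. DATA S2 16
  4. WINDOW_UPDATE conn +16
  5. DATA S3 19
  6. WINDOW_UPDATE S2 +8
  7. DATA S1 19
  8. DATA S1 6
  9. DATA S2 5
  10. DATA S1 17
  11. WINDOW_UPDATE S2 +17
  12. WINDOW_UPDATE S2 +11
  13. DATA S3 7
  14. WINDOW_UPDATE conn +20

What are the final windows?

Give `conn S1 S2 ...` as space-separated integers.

Answer: -21 8 52 19

Derivation:
Op 1: conn=37 S1=50 S2=37 S3=50 blocked=[]
Op 2: conn=32 S1=50 S2=37 S3=45 blocked=[]
Op 3: conn=16 S1=50 S2=21 S3=45 blocked=[]
Op 4: conn=32 S1=50 S2=21 S3=45 blocked=[]
Op 5: conn=13 S1=50 S2=21 S3=26 blocked=[]
Op 6: conn=13 S1=50 S2=29 S3=26 blocked=[]
Op 7: conn=-6 S1=31 S2=29 S3=26 blocked=[1, 2, 3]
Op 8: conn=-12 S1=25 S2=29 S3=26 blocked=[1, 2, 3]
Op 9: conn=-17 S1=25 S2=24 S3=26 blocked=[1, 2, 3]
Op 10: conn=-34 S1=8 S2=24 S3=26 blocked=[1, 2, 3]
Op 11: conn=-34 S1=8 S2=41 S3=26 blocked=[1, 2, 3]
Op 12: conn=-34 S1=8 S2=52 S3=26 blocked=[1, 2, 3]
Op 13: conn=-41 S1=8 S2=52 S3=19 blocked=[1, 2, 3]
Op 14: conn=-21 S1=8 S2=52 S3=19 blocked=[1, 2, 3]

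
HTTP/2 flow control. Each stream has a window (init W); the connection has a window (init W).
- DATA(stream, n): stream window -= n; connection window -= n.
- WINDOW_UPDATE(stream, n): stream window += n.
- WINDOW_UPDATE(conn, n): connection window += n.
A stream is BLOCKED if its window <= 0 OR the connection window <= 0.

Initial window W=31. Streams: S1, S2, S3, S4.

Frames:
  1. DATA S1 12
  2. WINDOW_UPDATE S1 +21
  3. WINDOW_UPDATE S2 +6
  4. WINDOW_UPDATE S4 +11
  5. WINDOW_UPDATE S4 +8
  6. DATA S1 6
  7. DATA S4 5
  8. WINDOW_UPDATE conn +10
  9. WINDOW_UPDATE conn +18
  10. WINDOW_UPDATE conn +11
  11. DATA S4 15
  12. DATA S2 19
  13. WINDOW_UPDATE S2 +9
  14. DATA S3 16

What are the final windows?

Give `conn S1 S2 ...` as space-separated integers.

Op 1: conn=19 S1=19 S2=31 S3=31 S4=31 blocked=[]
Op 2: conn=19 S1=40 S2=31 S3=31 S4=31 blocked=[]
Op 3: conn=19 S1=40 S2=37 S3=31 S4=31 blocked=[]
Op 4: conn=19 S1=40 S2=37 S3=31 S4=42 blocked=[]
Op 5: conn=19 S1=40 S2=37 S3=31 S4=50 blocked=[]
Op 6: conn=13 S1=34 S2=37 S3=31 S4=50 blocked=[]
Op 7: conn=8 S1=34 S2=37 S3=31 S4=45 blocked=[]
Op 8: conn=18 S1=34 S2=37 S3=31 S4=45 blocked=[]
Op 9: conn=36 S1=34 S2=37 S3=31 S4=45 blocked=[]
Op 10: conn=47 S1=34 S2=37 S3=31 S4=45 blocked=[]
Op 11: conn=32 S1=34 S2=37 S3=31 S4=30 blocked=[]
Op 12: conn=13 S1=34 S2=18 S3=31 S4=30 blocked=[]
Op 13: conn=13 S1=34 S2=27 S3=31 S4=30 blocked=[]
Op 14: conn=-3 S1=34 S2=27 S3=15 S4=30 blocked=[1, 2, 3, 4]

Answer: -3 34 27 15 30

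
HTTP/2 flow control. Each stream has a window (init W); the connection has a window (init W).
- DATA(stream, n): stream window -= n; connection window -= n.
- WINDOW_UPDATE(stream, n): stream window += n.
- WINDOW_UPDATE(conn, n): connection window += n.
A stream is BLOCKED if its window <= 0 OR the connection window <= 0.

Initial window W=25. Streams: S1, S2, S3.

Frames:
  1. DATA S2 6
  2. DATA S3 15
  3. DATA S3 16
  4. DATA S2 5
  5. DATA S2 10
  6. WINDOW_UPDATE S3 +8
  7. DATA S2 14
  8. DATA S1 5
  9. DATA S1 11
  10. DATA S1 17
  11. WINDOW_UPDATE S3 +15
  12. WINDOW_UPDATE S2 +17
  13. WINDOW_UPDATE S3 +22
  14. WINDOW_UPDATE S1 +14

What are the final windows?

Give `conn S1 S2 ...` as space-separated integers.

Op 1: conn=19 S1=25 S2=19 S3=25 blocked=[]
Op 2: conn=4 S1=25 S2=19 S3=10 blocked=[]
Op 3: conn=-12 S1=25 S2=19 S3=-6 blocked=[1, 2, 3]
Op 4: conn=-17 S1=25 S2=14 S3=-6 blocked=[1, 2, 3]
Op 5: conn=-27 S1=25 S2=4 S3=-6 blocked=[1, 2, 3]
Op 6: conn=-27 S1=25 S2=4 S3=2 blocked=[1, 2, 3]
Op 7: conn=-41 S1=25 S2=-10 S3=2 blocked=[1, 2, 3]
Op 8: conn=-46 S1=20 S2=-10 S3=2 blocked=[1, 2, 3]
Op 9: conn=-57 S1=9 S2=-10 S3=2 blocked=[1, 2, 3]
Op 10: conn=-74 S1=-8 S2=-10 S3=2 blocked=[1, 2, 3]
Op 11: conn=-74 S1=-8 S2=-10 S3=17 blocked=[1, 2, 3]
Op 12: conn=-74 S1=-8 S2=7 S3=17 blocked=[1, 2, 3]
Op 13: conn=-74 S1=-8 S2=7 S3=39 blocked=[1, 2, 3]
Op 14: conn=-74 S1=6 S2=7 S3=39 blocked=[1, 2, 3]

Answer: -74 6 7 39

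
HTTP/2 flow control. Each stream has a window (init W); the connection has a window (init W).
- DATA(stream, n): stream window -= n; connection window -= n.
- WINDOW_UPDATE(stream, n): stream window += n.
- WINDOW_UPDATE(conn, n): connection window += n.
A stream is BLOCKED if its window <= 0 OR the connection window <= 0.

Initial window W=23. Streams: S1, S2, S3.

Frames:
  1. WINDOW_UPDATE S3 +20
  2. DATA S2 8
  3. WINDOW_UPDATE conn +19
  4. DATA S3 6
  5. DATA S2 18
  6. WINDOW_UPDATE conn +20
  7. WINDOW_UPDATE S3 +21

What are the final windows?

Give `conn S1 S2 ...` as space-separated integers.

Op 1: conn=23 S1=23 S2=23 S3=43 blocked=[]
Op 2: conn=15 S1=23 S2=15 S3=43 blocked=[]
Op 3: conn=34 S1=23 S2=15 S3=43 blocked=[]
Op 4: conn=28 S1=23 S2=15 S3=37 blocked=[]
Op 5: conn=10 S1=23 S2=-3 S3=37 blocked=[2]
Op 6: conn=30 S1=23 S2=-3 S3=37 blocked=[2]
Op 7: conn=30 S1=23 S2=-3 S3=58 blocked=[2]

Answer: 30 23 -3 58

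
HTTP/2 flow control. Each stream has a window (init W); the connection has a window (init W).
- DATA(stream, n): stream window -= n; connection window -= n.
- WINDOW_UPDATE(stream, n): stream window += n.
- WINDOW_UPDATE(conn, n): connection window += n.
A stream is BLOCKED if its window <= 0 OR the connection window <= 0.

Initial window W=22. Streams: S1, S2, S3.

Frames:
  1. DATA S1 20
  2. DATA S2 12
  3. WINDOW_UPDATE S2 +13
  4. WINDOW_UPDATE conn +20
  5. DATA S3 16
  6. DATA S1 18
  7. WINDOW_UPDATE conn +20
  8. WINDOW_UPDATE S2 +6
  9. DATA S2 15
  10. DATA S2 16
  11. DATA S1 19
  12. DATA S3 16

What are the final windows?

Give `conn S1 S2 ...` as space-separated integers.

Answer: -70 -35 -2 -10

Derivation:
Op 1: conn=2 S1=2 S2=22 S3=22 blocked=[]
Op 2: conn=-10 S1=2 S2=10 S3=22 blocked=[1, 2, 3]
Op 3: conn=-10 S1=2 S2=23 S3=22 blocked=[1, 2, 3]
Op 4: conn=10 S1=2 S2=23 S3=22 blocked=[]
Op 5: conn=-6 S1=2 S2=23 S3=6 blocked=[1, 2, 3]
Op 6: conn=-24 S1=-16 S2=23 S3=6 blocked=[1, 2, 3]
Op 7: conn=-4 S1=-16 S2=23 S3=6 blocked=[1, 2, 3]
Op 8: conn=-4 S1=-16 S2=29 S3=6 blocked=[1, 2, 3]
Op 9: conn=-19 S1=-16 S2=14 S3=6 blocked=[1, 2, 3]
Op 10: conn=-35 S1=-16 S2=-2 S3=6 blocked=[1, 2, 3]
Op 11: conn=-54 S1=-35 S2=-2 S3=6 blocked=[1, 2, 3]
Op 12: conn=-70 S1=-35 S2=-2 S3=-10 blocked=[1, 2, 3]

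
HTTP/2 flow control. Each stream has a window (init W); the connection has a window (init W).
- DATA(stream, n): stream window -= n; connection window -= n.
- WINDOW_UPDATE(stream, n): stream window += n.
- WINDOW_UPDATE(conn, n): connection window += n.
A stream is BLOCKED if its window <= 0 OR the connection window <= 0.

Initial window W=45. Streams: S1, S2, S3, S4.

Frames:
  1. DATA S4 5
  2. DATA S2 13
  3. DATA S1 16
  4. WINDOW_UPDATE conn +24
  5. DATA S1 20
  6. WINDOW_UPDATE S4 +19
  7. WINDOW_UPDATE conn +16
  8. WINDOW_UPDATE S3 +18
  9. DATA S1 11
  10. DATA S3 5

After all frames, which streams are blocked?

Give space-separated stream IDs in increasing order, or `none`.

Op 1: conn=40 S1=45 S2=45 S3=45 S4=40 blocked=[]
Op 2: conn=27 S1=45 S2=32 S3=45 S4=40 blocked=[]
Op 3: conn=11 S1=29 S2=32 S3=45 S4=40 blocked=[]
Op 4: conn=35 S1=29 S2=32 S3=45 S4=40 blocked=[]
Op 5: conn=15 S1=9 S2=32 S3=45 S4=40 blocked=[]
Op 6: conn=15 S1=9 S2=32 S3=45 S4=59 blocked=[]
Op 7: conn=31 S1=9 S2=32 S3=45 S4=59 blocked=[]
Op 8: conn=31 S1=9 S2=32 S3=63 S4=59 blocked=[]
Op 9: conn=20 S1=-2 S2=32 S3=63 S4=59 blocked=[1]
Op 10: conn=15 S1=-2 S2=32 S3=58 S4=59 blocked=[1]

Answer: S1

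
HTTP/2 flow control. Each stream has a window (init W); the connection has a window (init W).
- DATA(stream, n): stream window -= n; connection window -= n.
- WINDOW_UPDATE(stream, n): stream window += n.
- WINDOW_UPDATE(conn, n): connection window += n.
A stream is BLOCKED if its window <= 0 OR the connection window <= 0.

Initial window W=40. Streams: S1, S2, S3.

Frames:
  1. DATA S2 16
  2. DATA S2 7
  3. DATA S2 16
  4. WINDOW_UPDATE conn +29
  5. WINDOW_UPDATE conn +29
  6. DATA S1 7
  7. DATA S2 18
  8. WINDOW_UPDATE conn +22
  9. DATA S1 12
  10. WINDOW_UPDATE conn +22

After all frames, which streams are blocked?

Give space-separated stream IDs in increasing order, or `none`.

Op 1: conn=24 S1=40 S2=24 S3=40 blocked=[]
Op 2: conn=17 S1=40 S2=17 S3=40 blocked=[]
Op 3: conn=1 S1=40 S2=1 S3=40 blocked=[]
Op 4: conn=30 S1=40 S2=1 S3=40 blocked=[]
Op 5: conn=59 S1=40 S2=1 S3=40 blocked=[]
Op 6: conn=52 S1=33 S2=1 S3=40 blocked=[]
Op 7: conn=34 S1=33 S2=-17 S3=40 blocked=[2]
Op 8: conn=56 S1=33 S2=-17 S3=40 blocked=[2]
Op 9: conn=44 S1=21 S2=-17 S3=40 blocked=[2]
Op 10: conn=66 S1=21 S2=-17 S3=40 blocked=[2]

Answer: S2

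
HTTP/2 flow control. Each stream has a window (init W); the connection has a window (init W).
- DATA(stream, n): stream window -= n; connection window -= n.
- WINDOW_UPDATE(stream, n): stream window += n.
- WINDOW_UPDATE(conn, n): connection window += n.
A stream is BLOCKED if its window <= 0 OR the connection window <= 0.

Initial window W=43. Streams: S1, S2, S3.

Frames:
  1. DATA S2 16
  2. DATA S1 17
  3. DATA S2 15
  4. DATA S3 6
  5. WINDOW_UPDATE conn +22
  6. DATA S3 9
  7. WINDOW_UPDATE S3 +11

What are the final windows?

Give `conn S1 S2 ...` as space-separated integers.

Op 1: conn=27 S1=43 S2=27 S3=43 blocked=[]
Op 2: conn=10 S1=26 S2=27 S3=43 blocked=[]
Op 3: conn=-5 S1=26 S2=12 S3=43 blocked=[1, 2, 3]
Op 4: conn=-11 S1=26 S2=12 S3=37 blocked=[1, 2, 3]
Op 5: conn=11 S1=26 S2=12 S3=37 blocked=[]
Op 6: conn=2 S1=26 S2=12 S3=28 blocked=[]
Op 7: conn=2 S1=26 S2=12 S3=39 blocked=[]

Answer: 2 26 12 39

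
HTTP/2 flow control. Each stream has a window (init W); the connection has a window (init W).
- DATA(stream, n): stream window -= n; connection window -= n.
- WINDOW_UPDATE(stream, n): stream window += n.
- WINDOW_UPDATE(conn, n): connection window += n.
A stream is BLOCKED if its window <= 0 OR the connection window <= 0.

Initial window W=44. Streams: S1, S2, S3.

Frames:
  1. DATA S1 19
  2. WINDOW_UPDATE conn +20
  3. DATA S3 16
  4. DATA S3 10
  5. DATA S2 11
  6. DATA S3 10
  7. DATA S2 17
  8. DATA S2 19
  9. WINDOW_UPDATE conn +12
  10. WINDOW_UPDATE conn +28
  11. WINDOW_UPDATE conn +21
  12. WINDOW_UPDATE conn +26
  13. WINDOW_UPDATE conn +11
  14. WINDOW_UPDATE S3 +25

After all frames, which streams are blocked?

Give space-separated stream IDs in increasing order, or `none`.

Answer: S2

Derivation:
Op 1: conn=25 S1=25 S2=44 S3=44 blocked=[]
Op 2: conn=45 S1=25 S2=44 S3=44 blocked=[]
Op 3: conn=29 S1=25 S2=44 S3=28 blocked=[]
Op 4: conn=19 S1=25 S2=44 S3=18 blocked=[]
Op 5: conn=8 S1=25 S2=33 S3=18 blocked=[]
Op 6: conn=-2 S1=25 S2=33 S3=8 blocked=[1, 2, 3]
Op 7: conn=-19 S1=25 S2=16 S3=8 blocked=[1, 2, 3]
Op 8: conn=-38 S1=25 S2=-3 S3=8 blocked=[1, 2, 3]
Op 9: conn=-26 S1=25 S2=-3 S3=8 blocked=[1, 2, 3]
Op 10: conn=2 S1=25 S2=-3 S3=8 blocked=[2]
Op 11: conn=23 S1=25 S2=-3 S3=8 blocked=[2]
Op 12: conn=49 S1=25 S2=-3 S3=8 blocked=[2]
Op 13: conn=60 S1=25 S2=-3 S3=8 blocked=[2]
Op 14: conn=60 S1=25 S2=-3 S3=33 blocked=[2]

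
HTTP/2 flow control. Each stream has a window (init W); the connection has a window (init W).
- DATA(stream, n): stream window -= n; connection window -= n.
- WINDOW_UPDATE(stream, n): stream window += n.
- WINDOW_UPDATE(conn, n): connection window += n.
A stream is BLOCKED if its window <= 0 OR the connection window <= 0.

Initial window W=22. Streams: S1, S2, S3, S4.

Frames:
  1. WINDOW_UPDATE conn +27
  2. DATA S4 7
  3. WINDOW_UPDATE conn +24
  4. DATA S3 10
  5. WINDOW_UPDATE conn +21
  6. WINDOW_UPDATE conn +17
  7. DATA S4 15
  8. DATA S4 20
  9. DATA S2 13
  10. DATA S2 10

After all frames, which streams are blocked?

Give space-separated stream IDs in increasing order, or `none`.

Answer: S2 S4

Derivation:
Op 1: conn=49 S1=22 S2=22 S3=22 S4=22 blocked=[]
Op 2: conn=42 S1=22 S2=22 S3=22 S4=15 blocked=[]
Op 3: conn=66 S1=22 S2=22 S3=22 S4=15 blocked=[]
Op 4: conn=56 S1=22 S2=22 S3=12 S4=15 blocked=[]
Op 5: conn=77 S1=22 S2=22 S3=12 S4=15 blocked=[]
Op 6: conn=94 S1=22 S2=22 S3=12 S4=15 blocked=[]
Op 7: conn=79 S1=22 S2=22 S3=12 S4=0 blocked=[4]
Op 8: conn=59 S1=22 S2=22 S3=12 S4=-20 blocked=[4]
Op 9: conn=46 S1=22 S2=9 S3=12 S4=-20 blocked=[4]
Op 10: conn=36 S1=22 S2=-1 S3=12 S4=-20 blocked=[2, 4]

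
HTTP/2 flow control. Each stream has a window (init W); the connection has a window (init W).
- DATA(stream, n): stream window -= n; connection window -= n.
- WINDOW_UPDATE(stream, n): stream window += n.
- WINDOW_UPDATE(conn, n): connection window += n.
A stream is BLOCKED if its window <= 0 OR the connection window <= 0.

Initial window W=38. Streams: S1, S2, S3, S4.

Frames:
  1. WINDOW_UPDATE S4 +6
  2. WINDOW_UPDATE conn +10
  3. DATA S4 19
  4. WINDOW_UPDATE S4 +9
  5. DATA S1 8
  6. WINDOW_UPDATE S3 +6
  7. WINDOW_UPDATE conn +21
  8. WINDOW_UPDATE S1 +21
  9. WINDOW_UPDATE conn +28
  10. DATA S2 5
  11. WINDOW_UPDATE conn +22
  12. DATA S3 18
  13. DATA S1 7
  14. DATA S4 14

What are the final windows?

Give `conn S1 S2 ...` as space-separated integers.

Op 1: conn=38 S1=38 S2=38 S3=38 S4=44 blocked=[]
Op 2: conn=48 S1=38 S2=38 S3=38 S4=44 blocked=[]
Op 3: conn=29 S1=38 S2=38 S3=38 S4=25 blocked=[]
Op 4: conn=29 S1=38 S2=38 S3=38 S4=34 blocked=[]
Op 5: conn=21 S1=30 S2=38 S3=38 S4=34 blocked=[]
Op 6: conn=21 S1=30 S2=38 S3=44 S4=34 blocked=[]
Op 7: conn=42 S1=30 S2=38 S3=44 S4=34 blocked=[]
Op 8: conn=42 S1=51 S2=38 S3=44 S4=34 blocked=[]
Op 9: conn=70 S1=51 S2=38 S3=44 S4=34 blocked=[]
Op 10: conn=65 S1=51 S2=33 S3=44 S4=34 blocked=[]
Op 11: conn=87 S1=51 S2=33 S3=44 S4=34 blocked=[]
Op 12: conn=69 S1=51 S2=33 S3=26 S4=34 blocked=[]
Op 13: conn=62 S1=44 S2=33 S3=26 S4=34 blocked=[]
Op 14: conn=48 S1=44 S2=33 S3=26 S4=20 blocked=[]

Answer: 48 44 33 26 20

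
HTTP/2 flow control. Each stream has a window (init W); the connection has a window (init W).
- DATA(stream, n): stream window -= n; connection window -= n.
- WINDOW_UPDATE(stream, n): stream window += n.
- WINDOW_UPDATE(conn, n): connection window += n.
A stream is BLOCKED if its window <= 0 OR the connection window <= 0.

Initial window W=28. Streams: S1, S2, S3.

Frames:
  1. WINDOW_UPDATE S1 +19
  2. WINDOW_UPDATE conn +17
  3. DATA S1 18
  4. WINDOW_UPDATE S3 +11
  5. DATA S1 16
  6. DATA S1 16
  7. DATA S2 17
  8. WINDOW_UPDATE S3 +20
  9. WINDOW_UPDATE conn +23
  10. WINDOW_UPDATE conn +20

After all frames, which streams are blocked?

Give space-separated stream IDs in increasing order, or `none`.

Op 1: conn=28 S1=47 S2=28 S3=28 blocked=[]
Op 2: conn=45 S1=47 S2=28 S3=28 blocked=[]
Op 3: conn=27 S1=29 S2=28 S3=28 blocked=[]
Op 4: conn=27 S1=29 S2=28 S3=39 blocked=[]
Op 5: conn=11 S1=13 S2=28 S3=39 blocked=[]
Op 6: conn=-5 S1=-3 S2=28 S3=39 blocked=[1, 2, 3]
Op 7: conn=-22 S1=-3 S2=11 S3=39 blocked=[1, 2, 3]
Op 8: conn=-22 S1=-3 S2=11 S3=59 blocked=[1, 2, 3]
Op 9: conn=1 S1=-3 S2=11 S3=59 blocked=[1]
Op 10: conn=21 S1=-3 S2=11 S3=59 blocked=[1]

Answer: S1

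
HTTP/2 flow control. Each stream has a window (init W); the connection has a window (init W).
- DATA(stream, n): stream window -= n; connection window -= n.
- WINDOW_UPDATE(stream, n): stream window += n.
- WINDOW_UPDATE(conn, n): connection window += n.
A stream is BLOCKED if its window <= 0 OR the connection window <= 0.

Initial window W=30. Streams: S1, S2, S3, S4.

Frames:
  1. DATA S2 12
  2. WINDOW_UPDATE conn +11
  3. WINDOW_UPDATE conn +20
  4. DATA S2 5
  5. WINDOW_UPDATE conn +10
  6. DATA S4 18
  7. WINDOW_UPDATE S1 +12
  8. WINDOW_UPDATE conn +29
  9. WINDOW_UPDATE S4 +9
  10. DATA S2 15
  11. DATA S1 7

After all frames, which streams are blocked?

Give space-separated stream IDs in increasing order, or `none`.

Op 1: conn=18 S1=30 S2=18 S3=30 S4=30 blocked=[]
Op 2: conn=29 S1=30 S2=18 S3=30 S4=30 blocked=[]
Op 3: conn=49 S1=30 S2=18 S3=30 S4=30 blocked=[]
Op 4: conn=44 S1=30 S2=13 S3=30 S4=30 blocked=[]
Op 5: conn=54 S1=30 S2=13 S3=30 S4=30 blocked=[]
Op 6: conn=36 S1=30 S2=13 S3=30 S4=12 blocked=[]
Op 7: conn=36 S1=42 S2=13 S3=30 S4=12 blocked=[]
Op 8: conn=65 S1=42 S2=13 S3=30 S4=12 blocked=[]
Op 9: conn=65 S1=42 S2=13 S3=30 S4=21 blocked=[]
Op 10: conn=50 S1=42 S2=-2 S3=30 S4=21 blocked=[2]
Op 11: conn=43 S1=35 S2=-2 S3=30 S4=21 blocked=[2]

Answer: S2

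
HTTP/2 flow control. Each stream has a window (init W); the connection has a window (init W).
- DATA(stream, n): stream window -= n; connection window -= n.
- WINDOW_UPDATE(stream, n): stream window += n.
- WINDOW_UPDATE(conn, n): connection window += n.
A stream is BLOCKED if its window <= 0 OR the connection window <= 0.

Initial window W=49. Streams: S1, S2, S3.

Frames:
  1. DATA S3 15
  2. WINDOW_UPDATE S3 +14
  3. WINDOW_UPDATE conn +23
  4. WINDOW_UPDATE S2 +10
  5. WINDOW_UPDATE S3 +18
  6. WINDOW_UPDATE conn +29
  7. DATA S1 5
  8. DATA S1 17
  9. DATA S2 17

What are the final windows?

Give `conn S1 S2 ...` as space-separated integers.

Answer: 47 27 42 66

Derivation:
Op 1: conn=34 S1=49 S2=49 S3=34 blocked=[]
Op 2: conn=34 S1=49 S2=49 S3=48 blocked=[]
Op 3: conn=57 S1=49 S2=49 S3=48 blocked=[]
Op 4: conn=57 S1=49 S2=59 S3=48 blocked=[]
Op 5: conn=57 S1=49 S2=59 S3=66 blocked=[]
Op 6: conn=86 S1=49 S2=59 S3=66 blocked=[]
Op 7: conn=81 S1=44 S2=59 S3=66 blocked=[]
Op 8: conn=64 S1=27 S2=59 S3=66 blocked=[]
Op 9: conn=47 S1=27 S2=42 S3=66 blocked=[]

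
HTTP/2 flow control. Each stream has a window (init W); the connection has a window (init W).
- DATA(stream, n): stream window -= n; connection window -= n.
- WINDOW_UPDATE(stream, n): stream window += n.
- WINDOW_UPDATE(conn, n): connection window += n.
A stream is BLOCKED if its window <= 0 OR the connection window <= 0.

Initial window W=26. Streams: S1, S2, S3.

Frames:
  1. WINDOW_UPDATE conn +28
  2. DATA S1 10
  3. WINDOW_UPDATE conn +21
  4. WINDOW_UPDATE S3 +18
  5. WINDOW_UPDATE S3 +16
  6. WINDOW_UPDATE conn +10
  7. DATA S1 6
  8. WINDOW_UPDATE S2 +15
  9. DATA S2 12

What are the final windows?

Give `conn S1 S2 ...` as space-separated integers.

Answer: 57 10 29 60

Derivation:
Op 1: conn=54 S1=26 S2=26 S3=26 blocked=[]
Op 2: conn=44 S1=16 S2=26 S3=26 blocked=[]
Op 3: conn=65 S1=16 S2=26 S3=26 blocked=[]
Op 4: conn=65 S1=16 S2=26 S3=44 blocked=[]
Op 5: conn=65 S1=16 S2=26 S3=60 blocked=[]
Op 6: conn=75 S1=16 S2=26 S3=60 blocked=[]
Op 7: conn=69 S1=10 S2=26 S3=60 blocked=[]
Op 8: conn=69 S1=10 S2=41 S3=60 blocked=[]
Op 9: conn=57 S1=10 S2=29 S3=60 blocked=[]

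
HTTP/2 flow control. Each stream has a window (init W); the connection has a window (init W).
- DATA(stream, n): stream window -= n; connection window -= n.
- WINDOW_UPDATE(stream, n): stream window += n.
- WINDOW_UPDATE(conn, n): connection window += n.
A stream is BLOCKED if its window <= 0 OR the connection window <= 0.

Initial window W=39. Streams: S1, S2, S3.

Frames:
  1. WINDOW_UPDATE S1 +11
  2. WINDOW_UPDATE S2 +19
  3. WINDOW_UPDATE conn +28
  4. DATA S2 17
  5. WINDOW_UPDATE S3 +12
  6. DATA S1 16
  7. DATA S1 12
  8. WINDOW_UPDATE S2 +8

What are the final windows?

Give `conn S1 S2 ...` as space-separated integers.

Answer: 22 22 49 51

Derivation:
Op 1: conn=39 S1=50 S2=39 S3=39 blocked=[]
Op 2: conn=39 S1=50 S2=58 S3=39 blocked=[]
Op 3: conn=67 S1=50 S2=58 S3=39 blocked=[]
Op 4: conn=50 S1=50 S2=41 S3=39 blocked=[]
Op 5: conn=50 S1=50 S2=41 S3=51 blocked=[]
Op 6: conn=34 S1=34 S2=41 S3=51 blocked=[]
Op 7: conn=22 S1=22 S2=41 S3=51 blocked=[]
Op 8: conn=22 S1=22 S2=49 S3=51 blocked=[]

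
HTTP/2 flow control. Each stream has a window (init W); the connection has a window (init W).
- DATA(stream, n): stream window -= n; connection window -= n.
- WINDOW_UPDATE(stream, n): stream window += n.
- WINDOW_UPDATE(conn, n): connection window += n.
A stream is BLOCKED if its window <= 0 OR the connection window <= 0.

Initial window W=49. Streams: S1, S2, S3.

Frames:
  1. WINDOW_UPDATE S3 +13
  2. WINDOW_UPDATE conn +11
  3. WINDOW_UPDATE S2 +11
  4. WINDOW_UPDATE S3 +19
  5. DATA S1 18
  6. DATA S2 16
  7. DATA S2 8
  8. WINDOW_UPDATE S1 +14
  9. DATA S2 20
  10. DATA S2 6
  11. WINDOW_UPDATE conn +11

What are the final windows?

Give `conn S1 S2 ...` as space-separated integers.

Answer: 3 45 10 81

Derivation:
Op 1: conn=49 S1=49 S2=49 S3=62 blocked=[]
Op 2: conn=60 S1=49 S2=49 S3=62 blocked=[]
Op 3: conn=60 S1=49 S2=60 S3=62 blocked=[]
Op 4: conn=60 S1=49 S2=60 S3=81 blocked=[]
Op 5: conn=42 S1=31 S2=60 S3=81 blocked=[]
Op 6: conn=26 S1=31 S2=44 S3=81 blocked=[]
Op 7: conn=18 S1=31 S2=36 S3=81 blocked=[]
Op 8: conn=18 S1=45 S2=36 S3=81 blocked=[]
Op 9: conn=-2 S1=45 S2=16 S3=81 blocked=[1, 2, 3]
Op 10: conn=-8 S1=45 S2=10 S3=81 blocked=[1, 2, 3]
Op 11: conn=3 S1=45 S2=10 S3=81 blocked=[]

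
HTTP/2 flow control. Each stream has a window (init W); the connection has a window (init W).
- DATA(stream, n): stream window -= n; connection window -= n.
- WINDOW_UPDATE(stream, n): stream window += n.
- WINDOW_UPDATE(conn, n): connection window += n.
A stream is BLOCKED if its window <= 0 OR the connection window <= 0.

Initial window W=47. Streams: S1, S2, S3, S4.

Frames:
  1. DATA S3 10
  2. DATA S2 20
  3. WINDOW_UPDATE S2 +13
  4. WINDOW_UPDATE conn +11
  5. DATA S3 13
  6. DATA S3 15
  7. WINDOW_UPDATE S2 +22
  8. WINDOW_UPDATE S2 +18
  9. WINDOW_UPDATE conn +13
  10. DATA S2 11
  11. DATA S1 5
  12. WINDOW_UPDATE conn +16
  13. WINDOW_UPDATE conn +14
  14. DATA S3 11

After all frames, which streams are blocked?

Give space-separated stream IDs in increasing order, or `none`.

Op 1: conn=37 S1=47 S2=47 S3=37 S4=47 blocked=[]
Op 2: conn=17 S1=47 S2=27 S3=37 S4=47 blocked=[]
Op 3: conn=17 S1=47 S2=40 S3=37 S4=47 blocked=[]
Op 4: conn=28 S1=47 S2=40 S3=37 S4=47 blocked=[]
Op 5: conn=15 S1=47 S2=40 S3=24 S4=47 blocked=[]
Op 6: conn=0 S1=47 S2=40 S3=9 S4=47 blocked=[1, 2, 3, 4]
Op 7: conn=0 S1=47 S2=62 S3=9 S4=47 blocked=[1, 2, 3, 4]
Op 8: conn=0 S1=47 S2=80 S3=9 S4=47 blocked=[1, 2, 3, 4]
Op 9: conn=13 S1=47 S2=80 S3=9 S4=47 blocked=[]
Op 10: conn=2 S1=47 S2=69 S3=9 S4=47 blocked=[]
Op 11: conn=-3 S1=42 S2=69 S3=9 S4=47 blocked=[1, 2, 3, 4]
Op 12: conn=13 S1=42 S2=69 S3=9 S4=47 blocked=[]
Op 13: conn=27 S1=42 S2=69 S3=9 S4=47 blocked=[]
Op 14: conn=16 S1=42 S2=69 S3=-2 S4=47 blocked=[3]

Answer: S3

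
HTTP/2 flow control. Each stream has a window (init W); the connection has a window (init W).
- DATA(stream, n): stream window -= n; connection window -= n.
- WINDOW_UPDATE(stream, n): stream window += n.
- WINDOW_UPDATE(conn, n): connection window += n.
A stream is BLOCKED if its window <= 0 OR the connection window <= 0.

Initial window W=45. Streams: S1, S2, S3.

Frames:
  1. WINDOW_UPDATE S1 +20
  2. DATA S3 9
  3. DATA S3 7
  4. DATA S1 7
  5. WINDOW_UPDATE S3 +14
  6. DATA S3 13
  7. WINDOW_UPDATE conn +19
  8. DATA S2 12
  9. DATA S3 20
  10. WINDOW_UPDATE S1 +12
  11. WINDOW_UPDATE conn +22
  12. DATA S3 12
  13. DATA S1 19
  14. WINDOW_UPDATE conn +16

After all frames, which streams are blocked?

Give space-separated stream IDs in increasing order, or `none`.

Answer: S3

Derivation:
Op 1: conn=45 S1=65 S2=45 S3=45 blocked=[]
Op 2: conn=36 S1=65 S2=45 S3=36 blocked=[]
Op 3: conn=29 S1=65 S2=45 S3=29 blocked=[]
Op 4: conn=22 S1=58 S2=45 S3=29 blocked=[]
Op 5: conn=22 S1=58 S2=45 S3=43 blocked=[]
Op 6: conn=9 S1=58 S2=45 S3=30 blocked=[]
Op 7: conn=28 S1=58 S2=45 S3=30 blocked=[]
Op 8: conn=16 S1=58 S2=33 S3=30 blocked=[]
Op 9: conn=-4 S1=58 S2=33 S3=10 blocked=[1, 2, 3]
Op 10: conn=-4 S1=70 S2=33 S3=10 blocked=[1, 2, 3]
Op 11: conn=18 S1=70 S2=33 S3=10 blocked=[]
Op 12: conn=6 S1=70 S2=33 S3=-2 blocked=[3]
Op 13: conn=-13 S1=51 S2=33 S3=-2 blocked=[1, 2, 3]
Op 14: conn=3 S1=51 S2=33 S3=-2 blocked=[3]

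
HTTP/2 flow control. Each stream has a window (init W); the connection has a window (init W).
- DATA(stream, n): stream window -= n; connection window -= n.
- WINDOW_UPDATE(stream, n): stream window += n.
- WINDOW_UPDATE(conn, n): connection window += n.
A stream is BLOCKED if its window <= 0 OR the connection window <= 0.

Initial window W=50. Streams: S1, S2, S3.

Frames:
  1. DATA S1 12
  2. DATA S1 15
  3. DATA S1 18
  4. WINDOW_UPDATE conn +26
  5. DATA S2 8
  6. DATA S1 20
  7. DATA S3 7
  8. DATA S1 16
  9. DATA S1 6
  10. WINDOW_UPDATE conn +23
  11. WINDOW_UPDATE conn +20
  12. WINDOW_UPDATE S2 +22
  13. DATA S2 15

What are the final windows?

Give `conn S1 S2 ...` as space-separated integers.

Answer: 2 -37 49 43

Derivation:
Op 1: conn=38 S1=38 S2=50 S3=50 blocked=[]
Op 2: conn=23 S1=23 S2=50 S3=50 blocked=[]
Op 3: conn=5 S1=5 S2=50 S3=50 blocked=[]
Op 4: conn=31 S1=5 S2=50 S3=50 blocked=[]
Op 5: conn=23 S1=5 S2=42 S3=50 blocked=[]
Op 6: conn=3 S1=-15 S2=42 S3=50 blocked=[1]
Op 7: conn=-4 S1=-15 S2=42 S3=43 blocked=[1, 2, 3]
Op 8: conn=-20 S1=-31 S2=42 S3=43 blocked=[1, 2, 3]
Op 9: conn=-26 S1=-37 S2=42 S3=43 blocked=[1, 2, 3]
Op 10: conn=-3 S1=-37 S2=42 S3=43 blocked=[1, 2, 3]
Op 11: conn=17 S1=-37 S2=42 S3=43 blocked=[1]
Op 12: conn=17 S1=-37 S2=64 S3=43 blocked=[1]
Op 13: conn=2 S1=-37 S2=49 S3=43 blocked=[1]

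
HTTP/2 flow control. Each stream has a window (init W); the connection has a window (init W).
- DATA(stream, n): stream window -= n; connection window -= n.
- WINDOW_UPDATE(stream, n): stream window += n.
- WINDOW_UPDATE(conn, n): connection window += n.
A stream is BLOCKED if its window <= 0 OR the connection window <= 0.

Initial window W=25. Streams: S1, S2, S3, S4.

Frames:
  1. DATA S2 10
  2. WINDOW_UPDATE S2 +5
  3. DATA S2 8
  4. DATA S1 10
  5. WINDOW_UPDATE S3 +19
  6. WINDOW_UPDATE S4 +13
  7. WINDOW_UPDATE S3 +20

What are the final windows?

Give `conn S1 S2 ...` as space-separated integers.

Op 1: conn=15 S1=25 S2=15 S3=25 S4=25 blocked=[]
Op 2: conn=15 S1=25 S2=20 S3=25 S4=25 blocked=[]
Op 3: conn=7 S1=25 S2=12 S3=25 S4=25 blocked=[]
Op 4: conn=-3 S1=15 S2=12 S3=25 S4=25 blocked=[1, 2, 3, 4]
Op 5: conn=-3 S1=15 S2=12 S3=44 S4=25 blocked=[1, 2, 3, 4]
Op 6: conn=-3 S1=15 S2=12 S3=44 S4=38 blocked=[1, 2, 3, 4]
Op 7: conn=-3 S1=15 S2=12 S3=64 S4=38 blocked=[1, 2, 3, 4]

Answer: -3 15 12 64 38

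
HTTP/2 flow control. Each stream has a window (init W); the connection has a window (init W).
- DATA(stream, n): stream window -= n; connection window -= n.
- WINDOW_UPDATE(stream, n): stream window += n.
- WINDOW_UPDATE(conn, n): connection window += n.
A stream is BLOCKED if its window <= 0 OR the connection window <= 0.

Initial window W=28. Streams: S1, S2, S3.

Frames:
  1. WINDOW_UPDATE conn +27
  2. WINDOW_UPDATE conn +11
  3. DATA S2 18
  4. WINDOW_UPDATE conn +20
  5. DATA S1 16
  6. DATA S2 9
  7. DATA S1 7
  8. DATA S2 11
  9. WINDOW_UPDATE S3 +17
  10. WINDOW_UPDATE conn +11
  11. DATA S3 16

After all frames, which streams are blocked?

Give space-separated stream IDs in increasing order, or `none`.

Op 1: conn=55 S1=28 S2=28 S3=28 blocked=[]
Op 2: conn=66 S1=28 S2=28 S3=28 blocked=[]
Op 3: conn=48 S1=28 S2=10 S3=28 blocked=[]
Op 4: conn=68 S1=28 S2=10 S3=28 blocked=[]
Op 5: conn=52 S1=12 S2=10 S3=28 blocked=[]
Op 6: conn=43 S1=12 S2=1 S3=28 blocked=[]
Op 7: conn=36 S1=5 S2=1 S3=28 blocked=[]
Op 8: conn=25 S1=5 S2=-10 S3=28 blocked=[2]
Op 9: conn=25 S1=5 S2=-10 S3=45 blocked=[2]
Op 10: conn=36 S1=5 S2=-10 S3=45 blocked=[2]
Op 11: conn=20 S1=5 S2=-10 S3=29 blocked=[2]

Answer: S2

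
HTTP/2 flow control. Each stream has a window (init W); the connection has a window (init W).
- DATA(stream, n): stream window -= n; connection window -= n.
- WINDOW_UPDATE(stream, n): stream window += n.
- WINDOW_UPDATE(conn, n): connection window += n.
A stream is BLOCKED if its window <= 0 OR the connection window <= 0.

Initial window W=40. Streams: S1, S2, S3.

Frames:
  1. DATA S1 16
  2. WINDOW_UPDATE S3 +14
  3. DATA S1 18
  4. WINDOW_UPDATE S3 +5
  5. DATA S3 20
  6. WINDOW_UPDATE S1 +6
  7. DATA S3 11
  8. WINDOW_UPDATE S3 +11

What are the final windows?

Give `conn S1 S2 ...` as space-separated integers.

Answer: -25 12 40 39

Derivation:
Op 1: conn=24 S1=24 S2=40 S3=40 blocked=[]
Op 2: conn=24 S1=24 S2=40 S3=54 blocked=[]
Op 3: conn=6 S1=6 S2=40 S3=54 blocked=[]
Op 4: conn=6 S1=6 S2=40 S3=59 blocked=[]
Op 5: conn=-14 S1=6 S2=40 S3=39 blocked=[1, 2, 3]
Op 6: conn=-14 S1=12 S2=40 S3=39 blocked=[1, 2, 3]
Op 7: conn=-25 S1=12 S2=40 S3=28 blocked=[1, 2, 3]
Op 8: conn=-25 S1=12 S2=40 S3=39 blocked=[1, 2, 3]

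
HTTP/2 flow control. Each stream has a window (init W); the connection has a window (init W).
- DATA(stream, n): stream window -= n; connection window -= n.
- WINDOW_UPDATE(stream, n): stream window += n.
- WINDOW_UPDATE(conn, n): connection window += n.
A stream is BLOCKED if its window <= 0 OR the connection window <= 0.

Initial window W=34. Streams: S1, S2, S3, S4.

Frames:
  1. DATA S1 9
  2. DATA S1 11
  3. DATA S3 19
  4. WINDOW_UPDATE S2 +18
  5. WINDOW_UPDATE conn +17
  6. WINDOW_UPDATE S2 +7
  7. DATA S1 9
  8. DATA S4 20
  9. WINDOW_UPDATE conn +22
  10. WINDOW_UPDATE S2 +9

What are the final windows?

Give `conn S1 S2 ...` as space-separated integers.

Answer: 5 5 68 15 14

Derivation:
Op 1: conn=25 S1=25 S2=34 S3=34 S4=34 blocked=[]
Op 2: conn=14 S1=14 S2=34 S3=34 S4=34 blocked=[]
Op 3: conn=-5 S1=14 S2=34 S3=15 S4=34 blocked=[1, 2, 3, 4]
Op 4: conn=-5 S1=14 S2=52 S3=15 S4=34 blocked=[1, 2, 3, 4]
Op 5: conn=12 S1=14 S2=52 S3=15 S4=34 blocked=[]
Op 6: conn=12 S1=14 S2=59 S3=15 S4=34 blocked=[]
Op 7: conn=3 S1=5 S2=59 S3=15 S4=34 blocked=[]
Op 8: conn=-17 S1=5 S2=59 S3=15 S4=14 blocked=[1, 2, 3, 4]
Op 9: conn=5 S1=5 S2=59 S3=15 S4=14 blocked=[]
Op 10: conn=5 S1=5 S2=68 S3=15 S4=14 blocked=[]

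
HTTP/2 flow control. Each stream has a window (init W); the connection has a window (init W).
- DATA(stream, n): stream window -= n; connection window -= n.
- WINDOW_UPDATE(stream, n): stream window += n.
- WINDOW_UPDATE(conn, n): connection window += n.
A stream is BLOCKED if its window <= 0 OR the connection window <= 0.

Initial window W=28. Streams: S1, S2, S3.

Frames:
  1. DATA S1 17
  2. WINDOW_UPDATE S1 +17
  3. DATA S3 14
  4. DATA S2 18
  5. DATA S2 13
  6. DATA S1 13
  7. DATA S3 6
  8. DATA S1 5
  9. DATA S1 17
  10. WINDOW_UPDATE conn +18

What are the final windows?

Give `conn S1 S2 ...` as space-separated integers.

Op 1: conn=11 S1=11 S2=28 S3=28 blocked=[]
Op 2: conn=11 S1=28 S2=28 S3=28 blocked=[]
Op 3: conn=-3 S1=28 S2=28 S3=14 blocked=[1, 2, 3]
Op 4: conn=-21 S1=28 S2=10 S3=14 blocked=[1, 2, 3]
Op 5: conn=-34 S1=28 S2=-3 S3=14 blocked=[1, 2, 3]
Op 6: conn=-47 S1=15 S2=-3 S3=14 blocked=[1, 2, 3]
Op 7: conn=-53 S1=15 S2=-3 S3=8 blocked=[1, 2, 3]
Op 8: conn=-58 S1=10 S2=-3 S3=8 blocked=[1, 2, 3]
Op 9: conn=-75 S1=-7 S2=-3 S3=8 blocked=[1, 2, 3]
Op 10: conn=-57 S1=-7 S2=-3 S3=8 blocked=[1, 2, 3]

Answer: -57 -7 -3 8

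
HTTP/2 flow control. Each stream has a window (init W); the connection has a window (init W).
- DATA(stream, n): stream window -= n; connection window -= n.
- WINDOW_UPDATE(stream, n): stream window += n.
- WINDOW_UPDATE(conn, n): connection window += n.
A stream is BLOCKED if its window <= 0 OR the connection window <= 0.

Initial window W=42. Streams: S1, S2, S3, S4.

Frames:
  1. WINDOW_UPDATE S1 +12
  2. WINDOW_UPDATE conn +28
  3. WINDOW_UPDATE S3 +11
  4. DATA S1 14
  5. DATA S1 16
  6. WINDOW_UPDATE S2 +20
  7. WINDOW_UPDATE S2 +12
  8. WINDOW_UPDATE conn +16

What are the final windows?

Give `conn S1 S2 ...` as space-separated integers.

Answer: 56 24 74 53 42

Derivation:
Op 1: conn=42 S1=54 S2=42 S3=42 S4=42 blocked=[]
Op 2: conn=70 S1=54 S2=42 S3=42 S4=42 blocked=[]
Op 3: conn=70 S1=54 S2=42 S3=53 S4=42 blocked=[]
Op 4: conn=56 S1=40 S2=42 S3=53 S4=42 blocked=[]
Op 5: conn=40 S1=24 S2=42 S3=53 S4=42 blocked=[]
Op 6: conn=40 S1=24 S2=62 S3=53 S4=42 blocked=[]
Op 7: conn=40 S1=24 S2=74 S3=53 S4=42 blocked=[]
Op 8: conn=56 S1=24 S2=74 S3=53 S4=42 blocked=[]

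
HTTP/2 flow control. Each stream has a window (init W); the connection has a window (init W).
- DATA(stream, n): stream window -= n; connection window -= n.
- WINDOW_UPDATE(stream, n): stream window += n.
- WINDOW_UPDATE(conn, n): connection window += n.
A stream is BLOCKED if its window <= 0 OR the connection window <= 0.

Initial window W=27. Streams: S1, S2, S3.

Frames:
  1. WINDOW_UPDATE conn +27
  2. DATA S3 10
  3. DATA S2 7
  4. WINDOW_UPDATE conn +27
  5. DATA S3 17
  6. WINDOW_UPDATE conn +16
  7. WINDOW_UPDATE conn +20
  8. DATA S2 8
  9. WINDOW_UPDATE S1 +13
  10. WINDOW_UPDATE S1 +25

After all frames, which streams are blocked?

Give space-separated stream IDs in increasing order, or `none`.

Answer: S3

Derivation:
Op 1: conn=54 S1=27 S2=27 S3=27 blocked=[]
Op 2: conn=44 S1=27 S2=27 S3=17 blocked=[]
Op 3: conn=37 S1=27 S2=20 S3=17 blocked=[]
Op 4: conn=64 S1=27 S2=20 S3=17 blocked=[]
Op 5: conn=47 S1=27 S2=20 S3=0 blocked=[3]
Op 6: conn=63 S1=27 S2=20 S3=0 blocked=[3]
Op 7: conn=83 S1=27 S2=20 S3=0 blocked=[3]
Op 8: conn=75 S1=27 S2=12 S3=0 blocked=[3]
Op 9: conn=75 S1=40 S2=12 S3=0 blocked=[3]
Op 10: conn=75 S1=65 S2=12 S3=0 blocked=[3]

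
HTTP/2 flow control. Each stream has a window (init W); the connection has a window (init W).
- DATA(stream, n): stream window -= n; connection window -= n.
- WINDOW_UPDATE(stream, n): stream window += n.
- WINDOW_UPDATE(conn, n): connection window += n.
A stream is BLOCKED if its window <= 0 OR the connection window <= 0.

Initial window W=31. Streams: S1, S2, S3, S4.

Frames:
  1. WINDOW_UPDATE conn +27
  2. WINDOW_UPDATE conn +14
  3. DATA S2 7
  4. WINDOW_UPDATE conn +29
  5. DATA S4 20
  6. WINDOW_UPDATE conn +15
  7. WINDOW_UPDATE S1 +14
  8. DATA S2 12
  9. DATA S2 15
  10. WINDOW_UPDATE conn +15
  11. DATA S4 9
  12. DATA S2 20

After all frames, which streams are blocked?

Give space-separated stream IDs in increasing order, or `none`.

Answer: S2

Derivation:
Op 1: conn=58 S1=31 S2=31 S3=31 S4=31 blocked=[]
Op 2: conn=72 S1=31 S2=31 S3=31 S4=31 blocked=[]
Op 3: conn=65 S1=31 S2=24 S3=31 S4=31 blocked=[]
Op 4: conn=94 S1=31 S2=24 S3=31 S4=31 blocked=[]
Op 5: conn=74 S1=31 S2=24 S3=31 S4=11 blocked=[]
Op 6: conn=89 S1=31 S2=24 S3=31 S4=11 blocked=[]
Op 7: conn=89 S1=45 S2=24 S3=31 S4=11 blocked=[]
Op 8: conn=77 S1=45 S2=12 S3=31 S4=11 blocked=[]
Op 9: conn=62 S1=45 S2=-3 S3=31 S4=11 blocked=[2]
Op 10: conn=77 S1=45 S2=-3 S3=31 S4=11 blocked=[2]
Op 11: conn=68 S1=45 S2=-3 S3=31 S4=2 blocked=[2]
Op 12: conn=48 S1=45 S2=-23 S3=31 S4=2 blocked=[2]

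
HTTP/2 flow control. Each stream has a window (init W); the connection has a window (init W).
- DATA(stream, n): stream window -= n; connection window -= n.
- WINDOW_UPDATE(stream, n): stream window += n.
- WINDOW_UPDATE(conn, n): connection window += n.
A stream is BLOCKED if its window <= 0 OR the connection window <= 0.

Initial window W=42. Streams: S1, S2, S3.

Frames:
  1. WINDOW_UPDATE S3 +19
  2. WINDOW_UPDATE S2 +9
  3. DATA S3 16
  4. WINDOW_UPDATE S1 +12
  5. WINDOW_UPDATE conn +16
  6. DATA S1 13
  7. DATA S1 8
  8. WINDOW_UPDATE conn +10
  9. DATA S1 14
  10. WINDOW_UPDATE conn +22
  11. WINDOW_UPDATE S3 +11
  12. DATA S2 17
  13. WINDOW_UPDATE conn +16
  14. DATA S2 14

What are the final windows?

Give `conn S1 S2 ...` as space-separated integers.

Op 1: conn=42 S1=42 S2=42 S3=61 blocked=[]
Op 2: conn=42 S1=42 S2=51 S3=61 blocked=[]
Op 3: conn=26 S1=42 S2=51 S3=45 blocked=[]
Op 4: conn=26 S1=54 S2=51 S3=45 blocked=[]
Op 5: conn=42 S1=54 S2=51 S3=45 blocked=[]
Op 6: conn=29 S1=41 S2=51 S3=45 blocked=[]
Op 7: conn=21 S1=33 S2=51 S3=45 blocked=[]
Op 8: conn=31 S1=33 S2=51 S3=45 blocked=[]
Op 9: conn=17 S1=19 S2=51 S3=45 blocked=[]
Op 10: conn=39 S1=19 S2=51 S3=45 blocked=[]
Op 11: conn=39 S1=19 S2=51 S3=56 blocked=[]
Op 12: conn=22 S1=19 S2=34 S3=56 blocked=[]
Op 13: conn=38 S1=19 S2=34 S3=56 blocked=[]
Op 14: conn=24 S1=19 S2=20 S3=56 blocked=[]

Answer: 24 19 20 56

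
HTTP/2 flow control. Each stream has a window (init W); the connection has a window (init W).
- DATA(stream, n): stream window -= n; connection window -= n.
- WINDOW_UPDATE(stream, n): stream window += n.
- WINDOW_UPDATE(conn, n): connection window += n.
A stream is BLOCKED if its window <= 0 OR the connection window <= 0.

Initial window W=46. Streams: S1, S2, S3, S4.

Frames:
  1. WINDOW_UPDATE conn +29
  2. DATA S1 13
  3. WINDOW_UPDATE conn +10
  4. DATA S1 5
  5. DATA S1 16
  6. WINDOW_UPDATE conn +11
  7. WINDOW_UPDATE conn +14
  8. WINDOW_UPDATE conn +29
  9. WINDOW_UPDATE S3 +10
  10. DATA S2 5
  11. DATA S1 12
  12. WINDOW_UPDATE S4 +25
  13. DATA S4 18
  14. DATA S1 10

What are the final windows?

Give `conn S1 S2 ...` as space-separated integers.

Op 1: conn=75 S1=46 S2=46 S3=46 S4=46 blocked=[]
Op 2: conn=62 S1=33 S2=46 S3=46 S4=46 blocked=[]
Op 3: conn=72 S1=33 S2=46 S3=46 S4=46 blocked=[]
Op 4: conn=67 S1=28 S2=46 S3=46 S4=46 blocked=[]
Op 5: conn=51 S1=12 S2=46 S3=46 S4=46 blocked=[]
Op 6: conn=62 S1=12 S2=46 S3=46 S4=46 blocked=[]
Op 7: conn=76 S1=12 S2=46 S3=46 S4=46 blocked=[]
Op 8: conn=105 S1=12 S2=46 S3=46 S4=46 blocked=[]
Op 9: conn=105 S1=12 S2=46 S3=56 S4=46 blocked=[]
Op 10: conn=100 S1=12 S2=41 S3=56 S4=46 blocked=[]
Op 11: conn=88 S1=0 S2=41 S3=56 S4=46 blocked=[1]
Op 12: conn=88 S1=0 S2=41 S3=56 S4=71 blocked=[1]
Op 13: conn=70 S1=0 S2=41 S3=56 S4=53 blocked=[1]
Op 14: conn=60 S1=-10 S2=41 S3=56 S4=53 blocked=[1]

Answer: 60 -10 41 56 53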